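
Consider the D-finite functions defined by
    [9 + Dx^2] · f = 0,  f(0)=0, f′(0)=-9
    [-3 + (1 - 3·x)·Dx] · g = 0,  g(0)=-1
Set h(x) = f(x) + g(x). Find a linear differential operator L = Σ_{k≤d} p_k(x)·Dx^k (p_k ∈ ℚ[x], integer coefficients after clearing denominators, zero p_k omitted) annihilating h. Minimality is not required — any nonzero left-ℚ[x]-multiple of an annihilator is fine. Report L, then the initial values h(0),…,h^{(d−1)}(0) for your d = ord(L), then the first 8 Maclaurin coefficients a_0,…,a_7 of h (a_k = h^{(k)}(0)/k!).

f: a_k = 0, -9, 0, 27/2, 0, -243/40, 0, 729/560, …
g: a_k = -1, -3, -9, -27, -81, -243, -729, -2187, …
Weyl lclm of L_f,L_g ⇒ L₀ (ord ≤ 3).
L = (-63 + 54·x - 81·x^2) + (9 - 45·x + 81·x^2 - 81·x^3)·Dx + (-7 + 6·x - 9·x^2)·Dx^2 + (1 - 5·x + 9·x^2 - 9·x^3)·Dx^3  (order 3).
h: a_k = -1, -12, -9, -27/2, -81, -9963/40, -729, -1223991/560, …
ICs: h(0) = -1, h′(0) = -12, h′′(0) = -18.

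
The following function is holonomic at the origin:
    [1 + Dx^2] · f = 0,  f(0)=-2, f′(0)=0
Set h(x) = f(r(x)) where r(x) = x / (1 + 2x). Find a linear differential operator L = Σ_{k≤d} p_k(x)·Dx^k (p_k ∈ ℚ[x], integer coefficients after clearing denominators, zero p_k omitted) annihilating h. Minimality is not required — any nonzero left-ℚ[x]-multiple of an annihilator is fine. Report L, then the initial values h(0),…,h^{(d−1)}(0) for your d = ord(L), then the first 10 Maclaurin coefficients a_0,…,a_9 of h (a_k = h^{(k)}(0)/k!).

L = 1 + (4 + 24·x + 48·x^2 + 32·x^3)·Dx + (1 + 8·x + 24·x^2 + 32·x^3 + 16·x^4)·Dx^2  (order 2).
h: a_k = -2, 0, 1, -4, 143/12, -94/3, 27601/360, -1787/10, 8095583/20160, -1103647/1260, …
ICs: h(0) = -2, h′(0) = 0.

f: a_k = -2, 0, 1, 0, -1/12, 0, 1/360, 0, -1/20160, 0, …
L₀ from L_f via x↦r, Dx↦r'^{-1}Dx.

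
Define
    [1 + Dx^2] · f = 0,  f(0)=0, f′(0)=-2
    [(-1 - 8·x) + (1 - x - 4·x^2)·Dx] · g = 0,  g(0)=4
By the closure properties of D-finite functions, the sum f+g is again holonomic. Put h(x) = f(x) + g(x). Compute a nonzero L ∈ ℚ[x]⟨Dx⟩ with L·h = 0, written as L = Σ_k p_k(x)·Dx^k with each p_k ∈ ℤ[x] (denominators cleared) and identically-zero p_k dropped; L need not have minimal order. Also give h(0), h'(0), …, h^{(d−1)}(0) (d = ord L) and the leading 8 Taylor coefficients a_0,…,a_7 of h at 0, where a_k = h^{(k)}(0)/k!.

L = (-55 - 486·x - 553·x^2 - 1488·x^3 - 80·x^4 - 128·x^5) + (11 + 11·x + 23·x^2 - 169·x^3 - 348·x^4 - 48·x^5 - 64·x^6)·Dx + (-55 - 486·x - 553·x^2 - 1488·x^3 - 80·x^4 - 128·x^5)·Dx^2 + (11 + 11·x + 23·x^2 - 169·x^3 - 348·x^4 - 48·x^5 - 64·x^6)·Dx^3  (order 3).
h: a_k = 4, 2, 20, 109/3, 116, 15599/60, 724, 4445281/2520, …
ICs: h(0) = 4, h′(0) = 2, h′′(0) = 40.

f: a_k = 0, -2, 0, 1/3, 0, -1/60, 0, 1/2520, …
g: a_k = 4, 4, 20, 36, 116, 260, 724, 1764, …
Sum ⇒ L₀ = lclm(L_f,L_g) in ℚ(x)⟨Dx⟩.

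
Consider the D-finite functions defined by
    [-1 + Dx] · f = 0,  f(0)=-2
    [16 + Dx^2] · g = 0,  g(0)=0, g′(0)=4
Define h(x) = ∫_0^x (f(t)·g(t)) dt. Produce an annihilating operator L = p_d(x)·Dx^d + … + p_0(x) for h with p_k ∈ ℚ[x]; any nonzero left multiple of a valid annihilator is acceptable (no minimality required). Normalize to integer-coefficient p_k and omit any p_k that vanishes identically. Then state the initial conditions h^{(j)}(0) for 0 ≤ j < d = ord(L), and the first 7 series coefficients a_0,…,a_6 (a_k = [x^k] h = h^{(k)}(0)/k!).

f: a_k = -2, -2, -1, -1/3, -1/12, -1/60, -1/360, …
g: a_k = 0, 4, 0, -32/3, 0, 128/15, 0, …
f·g: L₀ = L_f ⊗_s L_g, ord ≤ 1·2.
h=∫h₀ ⇒ L = L₀·Dx.
L = 17·Dx - 2·Dx^2 + Dx^3  (order 3).
h: a_k = 0, 0, -4, -8/3, 13/3, 4, -101/90, …
ICs: h(0) = 0, h′(0) = 0, h′′(0) = -8.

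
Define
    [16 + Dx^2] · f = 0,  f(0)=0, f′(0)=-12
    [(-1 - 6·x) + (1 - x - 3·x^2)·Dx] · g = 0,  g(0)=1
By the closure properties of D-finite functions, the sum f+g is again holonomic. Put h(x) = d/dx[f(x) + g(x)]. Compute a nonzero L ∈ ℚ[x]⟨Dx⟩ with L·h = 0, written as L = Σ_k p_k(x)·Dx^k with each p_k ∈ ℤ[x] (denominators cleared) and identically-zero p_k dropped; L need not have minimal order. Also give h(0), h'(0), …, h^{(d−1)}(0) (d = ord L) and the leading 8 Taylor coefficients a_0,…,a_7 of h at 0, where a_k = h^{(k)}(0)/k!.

L = (4672 + 20416·x + 66304·x^2 + 32640·x^3 + 66240·x^4 + 62208·x^5 + 62208·x^6) + (-464 - 2352·x + 3792·x^2 + 6752·x^3 - 2400·x^4 + 5184·x^5 + 24192·x^6 + 20736·x^7)·Dx + (292 + 1276·x + 4144·x^2 + 2040·x^3 + 4140·x^4 + 3888·x^5 + 3888·x^6)·Dx^2 + (-29 - 147·x + 237·x^2 + 422·x^3 - 150·x^4 + 324·x^5 + 1512·x^6 + 1296·x^7)·Dx^3  (order 3).
h: a_k = -11, 8, 117, 76, 72, 582, 23809/15, 4064, …
ICs: h(0) = -11, h′(0) = 8, h′′(0) = 234.

f: a_k = 0, -12, 0, 32, 0, -128/5, 0, 1024/105, …
g: a_k = 1, 1, 4, 7, 19, 40, 97, 217, …
Weyl lclm of L_f,L_g ⇒ L₀ (ord ≤ 3).
h=h₀': d/dx-closure on L₀ ⇒ L.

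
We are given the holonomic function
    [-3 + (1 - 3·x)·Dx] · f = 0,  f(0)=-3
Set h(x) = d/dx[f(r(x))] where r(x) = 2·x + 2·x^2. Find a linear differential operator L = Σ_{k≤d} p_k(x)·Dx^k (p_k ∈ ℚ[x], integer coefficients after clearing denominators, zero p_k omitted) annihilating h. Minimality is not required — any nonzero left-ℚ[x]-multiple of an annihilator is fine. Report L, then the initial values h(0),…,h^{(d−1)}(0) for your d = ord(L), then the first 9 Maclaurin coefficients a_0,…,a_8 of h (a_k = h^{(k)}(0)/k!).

L = (14 + 36·x + 36·x^2) + (-1 + 4·x + 18·x^2 + 12·x^3)·Dx  (order 1).
h: a_k = -18, -252, -2592, -23760, -204120, -1683504, -13499136, -106033536, -819862560, …
ICs: h(0) = -18.

f: a_k = -3, -9, -27, -81, -243, -729, -2187, -6561, -19683, …
h₀=f(r): pull back L_f along r ⇒ L₀.
h₀' ⇒ L via d/dx closure of L₀.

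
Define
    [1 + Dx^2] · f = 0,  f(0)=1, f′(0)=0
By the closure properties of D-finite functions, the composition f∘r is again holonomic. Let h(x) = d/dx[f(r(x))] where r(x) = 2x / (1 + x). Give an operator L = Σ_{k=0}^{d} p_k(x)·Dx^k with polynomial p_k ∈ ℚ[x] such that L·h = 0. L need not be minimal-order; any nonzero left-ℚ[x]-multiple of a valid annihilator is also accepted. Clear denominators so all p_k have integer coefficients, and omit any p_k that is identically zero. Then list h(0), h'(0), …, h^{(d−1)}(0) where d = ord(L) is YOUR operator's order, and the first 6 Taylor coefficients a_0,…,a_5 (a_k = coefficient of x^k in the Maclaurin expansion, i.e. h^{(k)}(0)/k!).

L = (10 + 12·x + 6·x^2) + (6 + 18·x + 18·x^2 + 6·x^3)·Dx + (1 + 4·x + 6·x^2 + 4·x^3 + x^4)·Dx^2  (order 2).
h: a_k = 0, -4, 12, -64/3, 80/3, -308/15, …
ICs: h(0) = 0, h′(0) = -4.

f: a_k = 1, 0, -1/2, 0, 1/24, 0, …
Substitute x→r, Dx→(1/r')Dx; clear ⇒ L₀.
h₀' ⇒ L via d/dx closure of L₀.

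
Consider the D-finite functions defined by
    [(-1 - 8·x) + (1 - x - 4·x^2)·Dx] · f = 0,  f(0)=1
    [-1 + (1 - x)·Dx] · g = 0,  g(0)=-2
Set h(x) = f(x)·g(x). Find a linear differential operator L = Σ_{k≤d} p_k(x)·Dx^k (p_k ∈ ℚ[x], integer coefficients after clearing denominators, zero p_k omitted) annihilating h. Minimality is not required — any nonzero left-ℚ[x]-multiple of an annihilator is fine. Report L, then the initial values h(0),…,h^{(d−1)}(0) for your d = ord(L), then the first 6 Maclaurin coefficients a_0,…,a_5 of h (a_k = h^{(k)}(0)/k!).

L = (-2 - 6·x + 12·x^2) + (1 - 2·x - 3·x^2 + 4·x^3)·Dx  (order 1).
h: a_k = -2, -4, -14, -32, -90, -220, …
ICs: h(0) = -2.

f: a_k = 1, 1, 5, 9, 29, 65, …
g: a_k = -2, -2, -2, -2, -2, -2, …
Product ⇒ symmetric product L₀, ord ≤ 1.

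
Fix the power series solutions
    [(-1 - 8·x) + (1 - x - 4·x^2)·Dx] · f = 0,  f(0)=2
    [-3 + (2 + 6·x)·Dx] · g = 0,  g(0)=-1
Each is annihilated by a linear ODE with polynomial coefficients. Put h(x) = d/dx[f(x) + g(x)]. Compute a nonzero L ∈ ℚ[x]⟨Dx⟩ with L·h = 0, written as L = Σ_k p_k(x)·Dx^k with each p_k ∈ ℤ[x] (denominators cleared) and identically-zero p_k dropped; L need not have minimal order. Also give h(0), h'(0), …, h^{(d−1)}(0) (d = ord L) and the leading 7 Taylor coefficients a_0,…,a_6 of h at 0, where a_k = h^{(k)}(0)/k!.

f: a_k = 2, 2, 10, 18, 58, 130, 362, …
g: a_k = -1, -3/2, 9/8, -27/16, 405/128, -1701/256, 15309/1024, …
L₀ := lclm(L_f,L_g); ord L₀ ≤ 1+1.
Differentiate: ansatz ord ≤ ord L₀ ⇒ L.
L = (-594 - 4230·x - 12960·x^2 - 14400·x^3 - 17280·x^4) + (-189 - 3054·x - 16389·x^2 - 38544·x^3 - 55440·x^4 - 51840·x^5)·Dx + (46 + 350·x + 794·x^2 - 198·x^3 - 5376·x^4 - 13920·x^5 - 11520·x^6)·Dx^2  (order 2).
h: a_k = 1/2, 89/4, 783/16, 7829/32, 157895/256, 1157991/512, 12139155/2048, …
ICs: h(0) = 1/2, h′(0) = 89/4.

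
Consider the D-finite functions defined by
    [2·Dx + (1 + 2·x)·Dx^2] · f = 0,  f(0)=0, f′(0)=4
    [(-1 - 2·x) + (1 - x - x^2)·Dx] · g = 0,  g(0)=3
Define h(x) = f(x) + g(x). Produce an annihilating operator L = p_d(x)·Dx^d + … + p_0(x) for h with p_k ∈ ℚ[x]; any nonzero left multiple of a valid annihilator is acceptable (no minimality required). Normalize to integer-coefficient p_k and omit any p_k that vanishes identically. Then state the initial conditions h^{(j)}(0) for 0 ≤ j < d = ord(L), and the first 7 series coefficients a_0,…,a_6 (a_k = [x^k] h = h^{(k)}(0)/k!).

L = (-34 - 92·x - 116·x^2 - 48·x^3 - 24·x^4)·Dx + (-5 - 60·x - 170·x^2 - 180·x^3 - 100·x^4 - 40·x^5)·Dx^2 + (3 + 11·x + 5·x^2 - 20·x^3 - 30·x^4 - 24·x^5 - 8·x^6)·Dx^3  (order 3).
h: a_k = 3, 7, 2, 43/3, 7, 184/5, 53/3, …
ICs: h(0) = 3, h′(0) = 7, h′′(0) = 4.

f: a_k = 0, 4, -4, 16/3, -8, 64/5, -64/3, …
g: a_k = 3, 3, 6, 9, 15, 24, 39, …
Weyl lclm of L_f,L_g ⇒ L₀ (ord ≤ 3).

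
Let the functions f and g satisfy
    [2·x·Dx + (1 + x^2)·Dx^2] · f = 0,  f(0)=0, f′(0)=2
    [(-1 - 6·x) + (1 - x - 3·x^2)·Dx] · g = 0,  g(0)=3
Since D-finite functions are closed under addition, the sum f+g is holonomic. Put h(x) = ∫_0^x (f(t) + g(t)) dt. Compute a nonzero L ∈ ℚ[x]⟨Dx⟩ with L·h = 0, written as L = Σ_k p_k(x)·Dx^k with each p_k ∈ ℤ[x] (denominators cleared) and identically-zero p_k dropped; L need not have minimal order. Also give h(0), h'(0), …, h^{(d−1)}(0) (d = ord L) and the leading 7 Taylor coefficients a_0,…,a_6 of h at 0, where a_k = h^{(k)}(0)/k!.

f: a_k = 0, 2, 0, -2/3, 0, 2/5, 0, …
g: a_k = 3, 3, 12, 21, 57, 120, 291, …
Sum ⇒ L₀ = lclm(L_f,L_g) in ℚ(x)⟨Dx⟩.
∫: right-multiply L₀ by Dx.
L = (8 - 32·x - 300·x^2 - 504·x^3 - 1134·x^4 - 162·x^6)·Dx^2 + (-22 - 148·x - 184·x^2 - 576·x^3 - 441·x^4 - 918·x^5 - 27·x^6 - 162·x^7)·Dx^3 + (4 + 6·x + 18·x^2 - 60·x^3 - 85·x^4 - 75·x^5 - 126·x^6 - 9·x^7 - 27·x^8)·Dx^4  (order 4).
h: a_k = 0, 3, 5/2, 4, 61/12, 57/5, 301/15, …
ICs: h(0) = 0, h′(0) = 3, h′′(0) = 5, h′′′(0) = 24.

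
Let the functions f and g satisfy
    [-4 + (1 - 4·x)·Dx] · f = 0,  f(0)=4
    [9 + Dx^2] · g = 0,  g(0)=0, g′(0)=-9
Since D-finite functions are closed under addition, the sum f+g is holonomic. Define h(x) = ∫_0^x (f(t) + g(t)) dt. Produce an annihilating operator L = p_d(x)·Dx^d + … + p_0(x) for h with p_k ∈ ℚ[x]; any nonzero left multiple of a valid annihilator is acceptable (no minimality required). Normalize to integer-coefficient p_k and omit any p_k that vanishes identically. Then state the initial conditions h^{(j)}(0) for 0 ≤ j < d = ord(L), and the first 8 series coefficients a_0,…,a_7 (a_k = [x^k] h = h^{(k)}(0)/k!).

f: a_k = 4, 16, 64, 256, 1024, 4096, 16384, 65536, …
g: a_k = 0, -9, 0, 27/2, 0, -243/40, 0, 729/560, …
f+g: L₀ = lclm(L_f,L_g), ord ≤ 1+2.
h=∫h₀ ⇒ L = L₀·Dx.
L = (3780 - 2592·x + 5184·x^2)·Dx + (-369 + 2124·x - 3888·x^2 + 5184·x^3)·Dx^2 + (420 - 288·x + 576·x^2)·Dx^3 + (-41 + 236·x - 432·x^2 + 576·x^3)·Dx^4  (order 4).
h: a_k = 0, 4, 7/2, 64/3, 539/8, 1024/5, 163597/240, 16384/7, …
ICs: h(0) = 0, h′(0) = 4, h′′(0) = 7, h′′′(0) = 128.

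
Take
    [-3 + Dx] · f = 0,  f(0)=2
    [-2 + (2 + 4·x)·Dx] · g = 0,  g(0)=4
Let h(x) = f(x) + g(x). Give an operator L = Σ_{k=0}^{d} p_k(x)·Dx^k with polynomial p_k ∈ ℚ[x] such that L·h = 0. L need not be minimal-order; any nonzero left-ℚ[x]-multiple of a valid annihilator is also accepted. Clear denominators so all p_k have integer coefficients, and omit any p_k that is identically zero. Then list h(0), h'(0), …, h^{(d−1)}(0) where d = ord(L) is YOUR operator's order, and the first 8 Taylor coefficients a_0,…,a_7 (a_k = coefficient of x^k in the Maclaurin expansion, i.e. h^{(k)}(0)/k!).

f: a_k = 2, 6, 9, 9, 27/4, 81/20, 81/40, 243/280, …
g: a_k = 4, 4, -2, 2, -5/2, 7/2, -21/4, 33/4, …
Sum ⇒ L₀ = lclm(L_f,L_g) in ℚ(x)⟨Dx⟩.
L = (12 + 18·x) + (-10 - 36·x - 36·x^2)·Dx + (2 + 10·x + 12·x^2)·Dx^2  (order 2).
h: a_k = 6, 10, 7, 11, 17/4, 151/20, -129/40, 2553/280, …
ICs: h(0) = 6, h′(0) = 10.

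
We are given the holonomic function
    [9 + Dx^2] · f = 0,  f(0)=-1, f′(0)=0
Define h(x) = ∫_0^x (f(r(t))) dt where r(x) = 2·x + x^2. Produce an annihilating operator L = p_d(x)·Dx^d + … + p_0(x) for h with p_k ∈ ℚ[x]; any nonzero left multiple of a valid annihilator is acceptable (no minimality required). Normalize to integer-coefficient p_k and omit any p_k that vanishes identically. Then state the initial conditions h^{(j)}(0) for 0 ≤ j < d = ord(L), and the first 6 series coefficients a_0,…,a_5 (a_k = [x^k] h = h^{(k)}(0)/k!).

L = (36 + 108·x + 108·x^2 + 36·x^3)·Dx - Dx^2 + (1 + x)·Dx^3  (order 3).
h: a_k = 0, -1, 0, 6, 9/2, -99/10, …
ICs: h(0) = 0, h′(0) = -1, h′′(0) = 0.

f: a_k = -1, 0, 9/2, 0, -27/8, 0, …
L₀ from L_f via x↦r, Dx↦r'^{-1}Dx.
h=∫h₀ ⇒ L = L₀·Dx.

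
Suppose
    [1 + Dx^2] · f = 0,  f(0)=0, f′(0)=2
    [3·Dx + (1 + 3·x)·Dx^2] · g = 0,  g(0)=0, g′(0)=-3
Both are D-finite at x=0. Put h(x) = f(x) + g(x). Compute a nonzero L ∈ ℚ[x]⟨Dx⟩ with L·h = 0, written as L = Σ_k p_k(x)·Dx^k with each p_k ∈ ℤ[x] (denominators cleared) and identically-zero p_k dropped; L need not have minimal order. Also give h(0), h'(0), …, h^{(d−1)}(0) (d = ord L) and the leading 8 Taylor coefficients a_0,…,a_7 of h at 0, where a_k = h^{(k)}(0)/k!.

f: a_k = 0, 2, 0, -1/3, 0, 1/60, 0, -1/2520, …
g: a_k = 0, -3, 9/2, -9, 81/4, -243/5, 243/2, -2187/7, …
L₀ := lclm(L_f,L_g); ord L₀ ≤ 2+2.
L = (165 + 18·x + 27·x^2)·Dx + (19 + 63·x + 27·x^2 + 27·x^3)·Dx^2 + (165 + 18·x + 27·x^2)·Dx^3 + (19 + 63·x + 27·x^2 + 27·x^3)·Dx^4  (order 4).
h: a_k = 0, -1, 9/2, -28/3, 81/4, -583/12, 243/2, -787321/2520, …
ICs: h(0) = 0, h′(0) = -1, h′′(0) = 9, h′′′(0) = -56.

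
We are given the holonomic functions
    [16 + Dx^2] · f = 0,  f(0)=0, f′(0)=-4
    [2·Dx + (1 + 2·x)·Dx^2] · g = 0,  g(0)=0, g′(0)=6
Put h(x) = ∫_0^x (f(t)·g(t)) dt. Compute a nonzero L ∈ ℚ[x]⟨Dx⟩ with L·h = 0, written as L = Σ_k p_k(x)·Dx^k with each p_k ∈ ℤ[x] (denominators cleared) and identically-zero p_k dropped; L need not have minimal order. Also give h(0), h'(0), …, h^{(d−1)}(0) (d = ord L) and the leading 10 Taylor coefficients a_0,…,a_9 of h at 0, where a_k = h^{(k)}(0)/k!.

L = (2688 + 27648·x + 93184·x^2 + 131072·x^3 + 65536·x^4)·Dx + (896 + 5888·x + 12288·x^2 + 8192·x^3)·Dx^2 + (408 + 3712·x + 11904·x^2 + 16384·x^3 + 8192·x^4)·Dx^3 + (56 + 368·x + 768·x^2 + 512·x^3)·Dx^4 + (15 + 124·x + 380·x^2 + 512·x^3 + 256·x^4)·Dx^5  (order 5).
h: a_k = 0, 0, 0, -8, 6, 32/5, -8/3, -128/21, 32/5, -6656/945, …
ICs: h(0) = 0, h′(0) = 0, h′′(0) = 0, h′′′(0) = -48, h′′′′(0) = 144.

f: a_k = 0, -4, 0, 32/3, 0, -128/15, 0, 1024/315, 0, -2048/2835, …
g: a_k = 0, 6, -6, 8, -12, 96/5, -32, 384/7, -96, 512/3, …
L₀ := L_f ⊗_s L_g (sym. prod.), ord ≤ 4.
∫: right-multiply L₀ by Dx.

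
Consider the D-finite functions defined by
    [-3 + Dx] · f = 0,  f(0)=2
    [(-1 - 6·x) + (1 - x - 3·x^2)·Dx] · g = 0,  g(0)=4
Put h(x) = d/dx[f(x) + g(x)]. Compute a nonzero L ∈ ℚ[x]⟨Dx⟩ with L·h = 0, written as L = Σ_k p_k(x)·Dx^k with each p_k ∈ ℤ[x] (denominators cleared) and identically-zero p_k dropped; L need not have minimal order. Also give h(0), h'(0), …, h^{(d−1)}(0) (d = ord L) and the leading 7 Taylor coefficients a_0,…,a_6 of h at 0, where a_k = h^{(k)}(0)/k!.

f: a_k = 2, 6, 9, 9, 27/4, 81/20, 81/40, …
g: a_k = 4, 4, 16, 28, 76, 160, 388, …
f+g: L₀ = lclm(L_f,L_g), ord ≤ 1+1.
h₀' ⇒ L via d/dx closure of L₀.
L = (54 + 774·x + 864·x^2 + 2916·x^3 + 1458·x^4) + (-33 - 252·x - 477·x^2 - 864·x^3 + 405·x^4 + 486·x^5)·Dx + (5 - 2·x + 63·x^2 - 36·x^3 - 297·x^4 - 162·x^5)·Dx^2  (order 2).
h: a_k = 10, 50, 111, 331, 3281/4, 46803/20, 243283/40, …
ICs: h(0) = 10, h′(0) = 50.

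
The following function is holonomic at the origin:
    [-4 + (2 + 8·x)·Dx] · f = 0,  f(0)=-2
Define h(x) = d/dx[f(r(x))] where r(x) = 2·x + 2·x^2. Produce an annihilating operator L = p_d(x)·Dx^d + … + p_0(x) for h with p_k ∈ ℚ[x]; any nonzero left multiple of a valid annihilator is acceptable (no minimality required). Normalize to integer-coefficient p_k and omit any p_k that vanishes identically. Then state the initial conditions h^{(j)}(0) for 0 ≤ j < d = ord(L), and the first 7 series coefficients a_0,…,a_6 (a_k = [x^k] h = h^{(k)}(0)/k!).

L = -2 + (-1 - 10·x - 24·x^2 - 16·x^3)·Dx  (order 1).
h: a_k = -8, 16, -96, 576, -3520, 21888, -137984, …
ICs: h(0) = -8.

f: a_k = -2, -4, 4, -8, 20, -56, 168, …
Change of var in L_f (x↦r) gives L₀.
Differentiate: ansatz ord ≤ ord L₀ ⇒ L.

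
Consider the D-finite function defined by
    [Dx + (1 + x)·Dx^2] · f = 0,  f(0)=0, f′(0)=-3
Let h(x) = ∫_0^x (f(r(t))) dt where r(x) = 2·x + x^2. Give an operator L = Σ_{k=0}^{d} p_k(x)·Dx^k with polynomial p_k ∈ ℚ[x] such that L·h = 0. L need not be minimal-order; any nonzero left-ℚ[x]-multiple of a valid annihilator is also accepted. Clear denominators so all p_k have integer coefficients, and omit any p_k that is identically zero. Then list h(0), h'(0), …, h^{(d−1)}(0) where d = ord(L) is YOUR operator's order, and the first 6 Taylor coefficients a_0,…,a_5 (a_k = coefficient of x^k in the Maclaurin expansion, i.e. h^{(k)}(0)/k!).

f: a_k = 0, -3, 3/2, -1, 3/4, -3/5, …
Change of var in L_f (x↦r) gives L₀.
h=∫₀ˣh₀: take L = L₀·Dx.
L = Dx^2 + (1 + x)·Dx^3  (order 3).
h: a_k = 0, 0, -3, 1, -1/2, 3/10, …
ICs: h(0) = 0, h′(0) = 0, h′′(0) = -6.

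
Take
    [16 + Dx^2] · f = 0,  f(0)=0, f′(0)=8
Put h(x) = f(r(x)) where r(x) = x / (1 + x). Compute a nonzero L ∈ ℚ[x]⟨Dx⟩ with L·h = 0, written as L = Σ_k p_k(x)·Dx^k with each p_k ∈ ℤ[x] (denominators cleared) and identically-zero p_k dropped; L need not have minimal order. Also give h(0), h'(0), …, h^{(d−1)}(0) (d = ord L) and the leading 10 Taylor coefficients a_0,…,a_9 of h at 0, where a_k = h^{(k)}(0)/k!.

f: a_k = 0, 8, 0, -64/3, 0, 256/15, 0, -2048/315, 0, 4096/2835, …
f∘r: x↦r, Dx↦Dx/r' in L_f ⇒ L₀.
L = 16 + (2 + 6·x + 6·x^2 + 2·x^3)·Dx + (1 + 4·x + 6·x^2 + 4·x^3 + x^4)·Dx^2  (order 2).
h: a_k = 0, 8, -8, -40/3, 56, -1544/15, 120, -19688/315, -5032/45, 240824/567, …
ICs: h(0) = 0, h′(0) = 8.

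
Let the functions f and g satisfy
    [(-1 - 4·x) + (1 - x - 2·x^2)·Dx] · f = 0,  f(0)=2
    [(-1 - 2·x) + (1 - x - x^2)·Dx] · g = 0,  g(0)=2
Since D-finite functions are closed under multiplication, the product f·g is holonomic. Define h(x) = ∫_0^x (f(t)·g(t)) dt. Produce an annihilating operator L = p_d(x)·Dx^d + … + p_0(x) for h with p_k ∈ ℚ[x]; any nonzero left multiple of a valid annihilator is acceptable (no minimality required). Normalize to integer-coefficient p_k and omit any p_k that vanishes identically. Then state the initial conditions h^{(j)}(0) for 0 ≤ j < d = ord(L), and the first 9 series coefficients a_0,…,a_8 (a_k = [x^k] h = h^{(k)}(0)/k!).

L = (-2 - 4·x + 9·x^2 + 8·x^3)·Dx + (1 - 2·x - 2·x^2 + 3·x^3 + 2·x^4)·Dx^2  (order 2).
h: a_k = 0, 4, 4, 8, 13, 24, 128/3, 548/7, 143, …
ICs: h(0) = 0, h′(0) = 4.

f: a_k = 2, 2, 6, 10, 22, 42, 86, 170, 342, …
g: a_k = 2, 2, 4, 6, 10, 16, 26, 42, 68, …
f·g: L₀ = L_f ⊗_s L_g, ord ≤ 1·1.
∫: right-multiply L₀ by Dx.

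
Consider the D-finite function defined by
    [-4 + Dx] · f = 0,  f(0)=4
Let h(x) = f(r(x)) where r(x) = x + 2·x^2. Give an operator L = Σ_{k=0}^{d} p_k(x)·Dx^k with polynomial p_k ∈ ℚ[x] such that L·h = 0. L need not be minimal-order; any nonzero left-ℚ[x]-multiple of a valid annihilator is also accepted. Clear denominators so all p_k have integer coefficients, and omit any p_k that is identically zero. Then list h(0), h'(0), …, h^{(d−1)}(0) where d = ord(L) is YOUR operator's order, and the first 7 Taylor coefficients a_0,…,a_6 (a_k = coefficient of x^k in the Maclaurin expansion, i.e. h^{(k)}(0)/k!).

f: a_k = 4, 16, 32, 128/3, 128/3, 512/15, 1024/45, …
L₀ from L_f via x↦r, Dx↦r'^{-1}Dx.
L = (-4 - 16·x) + Dx  (order 1).
h: a_k = 4, 16, 64, 512/3, 1280/3, 13312/15, 77824/45, …
ICs: h(0) = 4.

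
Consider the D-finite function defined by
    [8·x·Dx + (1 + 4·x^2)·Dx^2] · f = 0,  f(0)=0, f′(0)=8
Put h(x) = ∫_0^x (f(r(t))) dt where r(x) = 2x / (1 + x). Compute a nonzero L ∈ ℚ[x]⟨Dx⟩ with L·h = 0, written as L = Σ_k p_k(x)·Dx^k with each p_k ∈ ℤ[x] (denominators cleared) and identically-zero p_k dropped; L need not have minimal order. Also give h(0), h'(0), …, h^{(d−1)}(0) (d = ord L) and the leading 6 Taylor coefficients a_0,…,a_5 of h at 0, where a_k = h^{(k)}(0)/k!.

L = (2 + 34·x)·Dx^2 + (1 + 2·x + 17·x^2)·Dx^3  (order 3).
h: a_k = 0, 0, 8, -16/3, -52/3, 48, …
ICs: h(0) = 0, h′(0) = 0, h′′(0) = 16.

f: a_k = 0, 8, 0, -32/3, 0, 128/5, …
Change of var in L_f (x↦r) gives L₀.
∫: right-multiply L₀ by Dx.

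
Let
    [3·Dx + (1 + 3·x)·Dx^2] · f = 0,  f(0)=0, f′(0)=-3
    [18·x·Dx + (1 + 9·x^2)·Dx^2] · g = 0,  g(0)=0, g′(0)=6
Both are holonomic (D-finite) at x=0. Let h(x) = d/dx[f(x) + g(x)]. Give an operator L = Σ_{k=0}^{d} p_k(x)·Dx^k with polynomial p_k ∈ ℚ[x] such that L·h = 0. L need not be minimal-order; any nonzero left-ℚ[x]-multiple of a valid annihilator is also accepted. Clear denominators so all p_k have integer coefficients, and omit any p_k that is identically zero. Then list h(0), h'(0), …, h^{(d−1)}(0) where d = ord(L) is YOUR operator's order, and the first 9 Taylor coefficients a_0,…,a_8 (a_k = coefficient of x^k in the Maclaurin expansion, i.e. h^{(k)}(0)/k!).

f: a_k = 0, -3, 9/2, -9, 81/4, -243/5, 243/2, -2187/7, 6561/8, …
g: a_k = 0, 6, 0, -18, 0, 486/5, 0, -4374/7, 0, …
Weyl lclm of L_f,L_g ⇒ L₀ (ord ≤ 4).
Derive L from L₀ (diff closure).
L = (-18 - 162·x + 486·x^2 + 486·x^3) + (-12 - 36·x + 972·x^3 + 972·x^4)·Dx + (-1 + 3·x + 18·x^2 + 54·x^3 + 243·x^4 + 243·x^5)·Dx^2  (order 2).
h: a_k = 3, 9, -81, 81, 243, 729, -6561, 6561, 19683, …
ICs: h(0) = 3, h′(0) = 9.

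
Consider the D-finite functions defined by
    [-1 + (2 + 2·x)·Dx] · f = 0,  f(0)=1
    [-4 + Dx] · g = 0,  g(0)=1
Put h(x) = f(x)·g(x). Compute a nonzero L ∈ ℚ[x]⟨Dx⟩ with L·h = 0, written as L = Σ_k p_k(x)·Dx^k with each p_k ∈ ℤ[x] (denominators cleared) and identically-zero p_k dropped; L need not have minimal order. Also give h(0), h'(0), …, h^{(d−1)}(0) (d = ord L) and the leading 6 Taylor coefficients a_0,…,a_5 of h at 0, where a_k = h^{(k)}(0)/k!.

L = (-9 - 8·x) + (2 + 2·x)·Dx  (order 1).
h: a_k = 1, 9/2, 79/8, 683/48, 1947/128, 49553/3840, …
ICs: h(0) = 1.

f: a_k = 1, 1/2, -1/8, 1/16, -5/128, 7/256, …
g: a_k = 1, 4, 8, 32/3, 32/3, 128/15, …
L₀ := L_f ⊗_s L_g (sym. prod.), ord ≤ 1.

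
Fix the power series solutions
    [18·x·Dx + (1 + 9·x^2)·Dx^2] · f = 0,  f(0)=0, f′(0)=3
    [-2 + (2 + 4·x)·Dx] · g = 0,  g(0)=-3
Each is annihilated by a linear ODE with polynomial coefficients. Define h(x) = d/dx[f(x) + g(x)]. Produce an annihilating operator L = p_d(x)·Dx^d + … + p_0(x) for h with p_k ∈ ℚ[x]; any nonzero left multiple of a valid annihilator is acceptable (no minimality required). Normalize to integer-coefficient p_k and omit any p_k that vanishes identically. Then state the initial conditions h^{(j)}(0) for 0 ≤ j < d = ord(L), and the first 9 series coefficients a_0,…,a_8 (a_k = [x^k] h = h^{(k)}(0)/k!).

L = (-36 - 180·x + 972·x^2 + 972·x^3) + (-42 - 144·x + 720·x^2 + 3888·x^3 + 3402·x^4)·Dx + (-2 + 32·x + 108·x^2 + 396·x^3 + 1134·x^4 + 972·x^5)·Dx^2  (order 2).
h: a_k = 0, 3, -63/2, 15/2, 1839/8, 189/8, -35685/16, 1287/16, 2500119/128, …
ICs: h(0) = 0, h′(0) = 3.

f: a_k = 0, 3, 0, -9, 0, 243/5, 0, -2187/7, 0, …
g: a_k = -3, -3, 3/2, -3/2, 15/8, -21/8, 63/16, -99/16, 1287/128, …
L₀ := lclm(L_f,L_g); ord L₀ ≤ 2+1.
Derive L from L₀ (diff closure).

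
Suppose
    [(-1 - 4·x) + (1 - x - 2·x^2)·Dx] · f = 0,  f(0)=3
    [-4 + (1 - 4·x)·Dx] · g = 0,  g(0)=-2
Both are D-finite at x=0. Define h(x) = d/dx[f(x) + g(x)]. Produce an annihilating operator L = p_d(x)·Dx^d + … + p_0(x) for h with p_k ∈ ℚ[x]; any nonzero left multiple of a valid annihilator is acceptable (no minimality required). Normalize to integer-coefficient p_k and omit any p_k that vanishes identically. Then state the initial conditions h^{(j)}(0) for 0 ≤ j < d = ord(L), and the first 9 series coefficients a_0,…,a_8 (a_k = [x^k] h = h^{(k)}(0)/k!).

L = (168 + 192·x + 1728·x^2 - 768·x^3 + 768·x^4) + (-33 - 144·x + 264·x^2 + 1056·x^3 - 576·x^4 + 768·x^5)·Dx + (1 + 13·x - 100·x^2 + 120·x^3 + 40·x^4 - 64·x^5 + 128·x^6)·Dx^2  (order 2).
h: a_k = -5, -46, -339, -1916, -9925, -48378, -227591, -1044472, -4709385, …
ICs: h(0) = -5, h′(0) = -46.

f: a_k = 3, 3, 9, 15, 33, 63, 129, 255, 513, …
g: a_k = -2, -8, -32, -128, -512, -2048, -8192, -32768, -131072, …
Sum ⇒ L₀ = lclm(L_f,L_g) in ℚ(x)⟨Dx⟩.
h₀' ⇒ L via d/dx closure of L₀.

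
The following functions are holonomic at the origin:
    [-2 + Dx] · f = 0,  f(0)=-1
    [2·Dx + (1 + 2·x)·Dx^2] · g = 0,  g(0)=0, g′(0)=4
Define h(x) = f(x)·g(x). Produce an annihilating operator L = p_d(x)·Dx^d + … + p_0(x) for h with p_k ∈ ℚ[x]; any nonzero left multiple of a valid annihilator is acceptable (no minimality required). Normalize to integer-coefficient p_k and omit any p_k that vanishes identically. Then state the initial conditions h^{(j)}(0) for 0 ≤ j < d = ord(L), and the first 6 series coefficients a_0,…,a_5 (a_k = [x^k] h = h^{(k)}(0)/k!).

f: a_k = -1, -2, -2, -4/3, -2/3, -4/15, …
g: a_k = 0, 4, -4, 16/3, -8, 64/5, …
Product ⇒ symmetric product L₀, ord ≤ 2.
L = 8·x + (-2 - 8·x)·Dx + (1 + 2·x)·Dx^2  (order 2).
h: a_k = 0, -4, -4, -16/3, 0, -24/5, …
ICs: h(0) = 0, h′(0) = -4.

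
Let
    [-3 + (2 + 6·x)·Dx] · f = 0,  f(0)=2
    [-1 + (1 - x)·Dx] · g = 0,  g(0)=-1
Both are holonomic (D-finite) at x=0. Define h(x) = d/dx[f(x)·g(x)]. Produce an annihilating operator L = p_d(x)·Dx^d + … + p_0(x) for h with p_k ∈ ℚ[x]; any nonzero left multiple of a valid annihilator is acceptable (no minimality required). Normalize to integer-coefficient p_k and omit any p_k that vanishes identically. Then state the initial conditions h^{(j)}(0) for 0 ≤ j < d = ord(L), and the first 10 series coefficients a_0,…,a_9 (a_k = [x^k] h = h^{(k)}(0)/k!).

f: a_k = 2, 3, -9/4, 27/8, -405/64, 1701/128, -15309/512, 72171/1024, -2814669/16384, 14073345/32768, …
g: a_k = -1, -1, -1, -1, -1, -1, -1, -1, -1, -1, …
f·g: L₀ = L_f ⊗_s L_g, ord ≤ 1·1.
Derive L from L₀ (diff closure).
L = (11 + 90·x + 27·x^2) + (-10 - 26·x + 18·x^2 + 18·x^3)·Dx  (order 1).
h: a_k = -5, -11/2, -147/8, 13/16, -8375/128, 25827/256, -384671/1024, 1935421/2048, -91822527/32768, 513690535/65536, …
ICs: h(0) = -5.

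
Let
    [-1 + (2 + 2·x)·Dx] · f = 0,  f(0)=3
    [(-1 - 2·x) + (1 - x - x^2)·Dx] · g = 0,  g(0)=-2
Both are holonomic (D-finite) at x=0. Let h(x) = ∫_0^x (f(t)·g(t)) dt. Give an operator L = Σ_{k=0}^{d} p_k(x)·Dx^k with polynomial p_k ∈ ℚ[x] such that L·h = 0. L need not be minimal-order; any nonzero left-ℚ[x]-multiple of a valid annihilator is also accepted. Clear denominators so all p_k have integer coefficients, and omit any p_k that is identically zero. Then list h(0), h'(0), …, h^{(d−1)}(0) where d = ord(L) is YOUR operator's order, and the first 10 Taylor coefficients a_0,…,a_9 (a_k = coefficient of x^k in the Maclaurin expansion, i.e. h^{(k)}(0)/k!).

f: a_k = 3, 3/2, -3/8, 3/16, -15/128, 21/256, -63/1024, 99/2048, -1287/32768, 2145/65536, …
g: a_k = -2, -2, -4, -6, -10, -16, -26, -42, -68, -110, …
Sym-product of L_f,L_g gives L₀ (≤ ord 1).
∫: right-multiply L₀ by Dx.
L = (3 + 5·x + 3·x^2)·Dx + (-2 + 4·x^2 + 2·x^3)·Dx^2  (order 2).
h: a_k = 0, -6, -9/2, -19/4, -189/32, -2409/320, -2621/256, -50661/3584, -164325/8192, -1416355/49152, …
ICs: h(0) = 0, h′(0) = -6.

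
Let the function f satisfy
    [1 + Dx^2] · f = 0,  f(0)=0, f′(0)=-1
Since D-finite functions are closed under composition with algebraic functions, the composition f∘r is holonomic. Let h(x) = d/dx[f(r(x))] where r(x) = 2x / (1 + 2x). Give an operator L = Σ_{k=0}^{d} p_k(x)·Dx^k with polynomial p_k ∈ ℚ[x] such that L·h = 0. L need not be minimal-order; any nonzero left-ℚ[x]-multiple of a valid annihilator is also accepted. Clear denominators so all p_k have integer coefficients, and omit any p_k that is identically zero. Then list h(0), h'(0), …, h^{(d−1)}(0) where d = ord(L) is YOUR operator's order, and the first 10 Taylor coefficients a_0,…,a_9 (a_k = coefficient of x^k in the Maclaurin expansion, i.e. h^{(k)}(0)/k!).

f: a_k = 0, -1, 0, 1/6, 0, -1/120, 0, 1/5040, 0, -1/362880, …
h₀=f(r): pull back L_f along r ⇒ L₀.
Derive L from L₀ (diff closure).
L = (28 + 96·x + 96·x^2) + (12 + 72·x + 144·x^2 + 96·x^3)·Dx + (1 + 8·x + 24·x^2 + 32·x^3 + 16·x^4)·Dx^2  (order 2).
h: a_k = -2, 8, -20, 32, -4/3, -240, 55448/45, -203648/45, 896716/63, -2558960/63, …
ICs: h(0) = -2, h′(0) = 8.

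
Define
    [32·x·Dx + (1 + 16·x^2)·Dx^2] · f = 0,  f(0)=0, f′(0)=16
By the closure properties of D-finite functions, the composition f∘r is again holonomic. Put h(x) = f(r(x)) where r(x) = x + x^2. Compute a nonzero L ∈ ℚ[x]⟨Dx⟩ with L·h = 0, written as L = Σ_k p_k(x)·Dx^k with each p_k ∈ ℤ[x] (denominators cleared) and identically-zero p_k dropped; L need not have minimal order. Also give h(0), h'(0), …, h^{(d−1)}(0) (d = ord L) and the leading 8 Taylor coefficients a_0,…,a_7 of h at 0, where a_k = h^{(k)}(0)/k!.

L = (-2 + 32·x + 128·x^2 + 192·x^3 + 96·x^4)·Dx + (1 + 2·x + 16·x^2 + 64·x^3 + 80·x^4 + 32·x^5)·Dx^2  (order 2).
h: a_k = 0, 16, 16, -256/3, -256, 2816/5, 12032/3, -8192/7, …
ICs: h(0) = 0, h′(0) = 16.

f: a_k = 0, 16, 0, -256/3, 0, 4096/5, 0, -65536/7, …
Substitute x→r, Dx→(1/r')Dx; clear ⇒ L₀.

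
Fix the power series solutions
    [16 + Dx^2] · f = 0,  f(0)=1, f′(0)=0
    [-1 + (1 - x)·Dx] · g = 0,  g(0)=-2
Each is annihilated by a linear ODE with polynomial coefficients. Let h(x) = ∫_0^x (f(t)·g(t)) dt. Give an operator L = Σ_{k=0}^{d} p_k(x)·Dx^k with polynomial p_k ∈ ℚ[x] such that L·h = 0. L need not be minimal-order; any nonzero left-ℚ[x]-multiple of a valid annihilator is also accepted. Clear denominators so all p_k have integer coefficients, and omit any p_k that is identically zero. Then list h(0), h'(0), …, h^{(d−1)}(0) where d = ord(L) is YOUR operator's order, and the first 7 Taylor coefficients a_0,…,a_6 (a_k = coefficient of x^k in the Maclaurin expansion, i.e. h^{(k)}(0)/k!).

L = (-16 + 16·x)·Dx + 2·Dx^2 + (-1 + x)·Dx^3  (order 3).
h: a_k = 0, -2, -1, 14/3, 7/2, -22/15, -11/9, …
ICs: h(0) = 0, h′(0) = -2, h′′(0) = -2.

f: a_k = 1, 0, -8, 0, 32/3, 0, -256/45, …
g: a_k = -2, -2, -2, -2, -2, -2, -2, …
Product ⇒ symmetric product L₀, ord ≤ 2.
h=∫h₀ ⇒ L = L₀·Dx.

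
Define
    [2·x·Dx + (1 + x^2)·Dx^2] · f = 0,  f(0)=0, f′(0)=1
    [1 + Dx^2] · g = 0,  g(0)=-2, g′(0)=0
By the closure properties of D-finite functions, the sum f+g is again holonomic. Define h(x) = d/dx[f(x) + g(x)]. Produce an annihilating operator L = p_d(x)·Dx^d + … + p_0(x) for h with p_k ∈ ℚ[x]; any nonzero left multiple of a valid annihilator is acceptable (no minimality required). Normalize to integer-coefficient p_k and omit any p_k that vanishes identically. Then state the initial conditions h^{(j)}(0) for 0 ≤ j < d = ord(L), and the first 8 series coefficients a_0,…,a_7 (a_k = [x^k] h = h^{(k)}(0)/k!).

f: a_k = 0, 1, 0, -1/3, 0, 1/5, 0, -1/7, …
g: a_k = -2, 0, 1, 0, -1/12, 0, 1/360, 0, …
Weyl lclm of L_f,L_g ⇒ L₀ (ord ≤ 4).
h₀' ⇒ L via d/dx closure of L₀.
L = (-22·x + 28·x^3 + 2·x^5) + (-1 + 7·x^2 + 9·x^4 + x^6)·Dx + (-22·x + 28·x^3 + 2·x^5)·Dx^2 + (-1 + 7·x^2 + 9·x^4 + x^6)·Dx^3  (order 3).
h: a_k = 1, 2, -1, -1/3, 1, 1/60, -1, -1/2520, …
ICs: h(0) = 1, h′(0) = 2, h′′(0) = -2.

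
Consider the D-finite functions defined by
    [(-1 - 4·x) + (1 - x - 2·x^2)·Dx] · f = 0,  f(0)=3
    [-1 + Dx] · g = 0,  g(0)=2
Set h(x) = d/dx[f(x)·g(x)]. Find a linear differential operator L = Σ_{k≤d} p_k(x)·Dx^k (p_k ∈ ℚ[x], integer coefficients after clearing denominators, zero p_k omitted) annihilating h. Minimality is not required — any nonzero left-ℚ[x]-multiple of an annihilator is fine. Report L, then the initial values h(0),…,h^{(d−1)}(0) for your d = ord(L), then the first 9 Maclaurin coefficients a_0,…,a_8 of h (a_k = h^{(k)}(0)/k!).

L = (9 + 16·x + 9·x^2 - 12·x^3 + 4·x^4) + (-2 - x + 9·x^2 + 4·x^3 - 4·x^4)·Dx  (order 1).
h: a_k = 12, 54, 156, 425, 2103/2, 50737/20, 88558/15, 3783419/280, 20417113/672, …
ICs: h(0) = 12.

f: a_k = 3, 3, 9, 15, 33, 63, 129, 255, 513, …
g: a_k = 2, 2, 1, 1/3, 1/12, 1/60, 1/360, 1/2520, 1/20160, …
h₀=f·g: eliminate ⇒ L₀, order ≤ 1·1.
h₀' ⇒ L via d/dx closure of L₀.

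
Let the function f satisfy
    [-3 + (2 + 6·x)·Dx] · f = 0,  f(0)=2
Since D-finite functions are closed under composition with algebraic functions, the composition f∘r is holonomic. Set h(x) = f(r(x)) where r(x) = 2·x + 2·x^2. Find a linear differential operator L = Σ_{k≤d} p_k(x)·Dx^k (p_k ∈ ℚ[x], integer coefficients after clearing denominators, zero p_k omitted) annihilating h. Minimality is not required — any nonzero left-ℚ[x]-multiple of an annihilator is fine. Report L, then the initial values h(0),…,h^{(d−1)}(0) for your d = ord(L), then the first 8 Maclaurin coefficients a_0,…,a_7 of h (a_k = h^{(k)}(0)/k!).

f: a_k = 2, 3, -9/4, 27/8, -405/64, 1701/128, -15309/512, 72171/1024, …
Change of var in L_f (x↦r) gives L₀.
L = (-3 - 6·x) + (1 + 6·x + 6·x^2)·Dx  (order 1).
h: a_k = 2, 6, -3, 9, -117/4, 405/4, -2943/8, 11097/8, …
ICs: h(0) = 2.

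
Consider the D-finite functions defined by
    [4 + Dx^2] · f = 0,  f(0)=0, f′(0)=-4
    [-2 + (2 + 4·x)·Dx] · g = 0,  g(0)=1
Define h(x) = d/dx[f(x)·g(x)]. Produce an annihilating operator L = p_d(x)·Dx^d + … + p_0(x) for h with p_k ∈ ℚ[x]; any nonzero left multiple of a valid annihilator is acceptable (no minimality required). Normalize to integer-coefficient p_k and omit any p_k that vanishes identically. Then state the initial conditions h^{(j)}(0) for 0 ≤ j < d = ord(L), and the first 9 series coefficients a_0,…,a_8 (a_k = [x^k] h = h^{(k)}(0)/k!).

f: a_k = 0, -4, 0, 8/3, 0, -8/15, 0, 16/315, 0, …
g: a_k = 1, 1, -1/2, 1/2, -5/8, 7/8, -21/16, 33/16, -429/128, …
L₀ := L_f ⊗_s L_g (sym. prod.), ord ≤ 2.
h₀' ⇒ L via d/dx closure of L₀.
L = (53 + 288·x + 544·x^2 + 512·x^3 + 256·x^4) + (-2 - 36·x - 96·x^2 - 64·x^3)·Dx + (7 + 44·x + 108·x^2 + 128·x^3 + 64·x^4)·Dx^2  (order 2).
h: a_k = -4, -8, 14, 8/3, 19/6, -81/5, 983/36, -15454/315, 185275/2016, …
ICs: h(0) = -4, h′(0) = -8.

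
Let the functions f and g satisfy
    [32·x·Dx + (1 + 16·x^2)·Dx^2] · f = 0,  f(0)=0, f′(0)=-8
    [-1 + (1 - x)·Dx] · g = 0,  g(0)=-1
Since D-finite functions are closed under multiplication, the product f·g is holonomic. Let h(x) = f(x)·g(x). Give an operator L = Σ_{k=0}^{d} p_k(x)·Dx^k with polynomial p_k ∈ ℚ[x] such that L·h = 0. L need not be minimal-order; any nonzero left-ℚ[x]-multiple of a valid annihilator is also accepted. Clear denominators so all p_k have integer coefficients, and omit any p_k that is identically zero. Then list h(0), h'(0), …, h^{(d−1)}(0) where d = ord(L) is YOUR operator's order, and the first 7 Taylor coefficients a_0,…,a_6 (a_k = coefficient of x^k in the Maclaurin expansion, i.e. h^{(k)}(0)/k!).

f: a_k = 0, -8, 0, 128/3, 0, -2048/5, 0, …
g: a_k = -1, -1, -1, -1, -1, -1, -1, …
L₀ := L_f ⊗_s L_g (sym. prod.), ord ≤ 2.
L = 32·x + (2 - 32·x + 64·x^2)·Dx + (-1 + x - 16·x^2 + 16·x^3)·Dx^2  (order 2).
h: a_k = 0, 8, 8, -104/3, -104/3, 5624/15, 5624/15, …
ICs: h(0) = 0, h′(0) = 8.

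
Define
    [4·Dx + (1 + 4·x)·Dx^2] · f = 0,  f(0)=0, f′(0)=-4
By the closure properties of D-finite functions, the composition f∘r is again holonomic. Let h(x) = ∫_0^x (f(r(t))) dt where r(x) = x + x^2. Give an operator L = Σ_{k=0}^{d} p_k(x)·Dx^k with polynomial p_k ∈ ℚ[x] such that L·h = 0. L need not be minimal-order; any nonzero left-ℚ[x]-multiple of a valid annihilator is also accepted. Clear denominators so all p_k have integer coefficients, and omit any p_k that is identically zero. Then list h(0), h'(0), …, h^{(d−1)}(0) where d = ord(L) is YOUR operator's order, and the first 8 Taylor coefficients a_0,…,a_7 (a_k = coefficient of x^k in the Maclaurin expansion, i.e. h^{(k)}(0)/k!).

L = 2·Dx^2 + (1 + 2·x)·Dx^3  (order 3).
h: a_k = 0, 0, -2, 4/3, -4/3, 8/5, -32/15, 64/21, …
ICs: h(0) = 0, h′(0) = 0, h′′(0) = -4.

f: a_k = 0, -4, 8, -64/3, 64, -1024/5, 2048/3, -16384/7, …
h₀=f(r): pull back L_f along r ⇒ L₀.
∫: right-multiply L₀ by Dx.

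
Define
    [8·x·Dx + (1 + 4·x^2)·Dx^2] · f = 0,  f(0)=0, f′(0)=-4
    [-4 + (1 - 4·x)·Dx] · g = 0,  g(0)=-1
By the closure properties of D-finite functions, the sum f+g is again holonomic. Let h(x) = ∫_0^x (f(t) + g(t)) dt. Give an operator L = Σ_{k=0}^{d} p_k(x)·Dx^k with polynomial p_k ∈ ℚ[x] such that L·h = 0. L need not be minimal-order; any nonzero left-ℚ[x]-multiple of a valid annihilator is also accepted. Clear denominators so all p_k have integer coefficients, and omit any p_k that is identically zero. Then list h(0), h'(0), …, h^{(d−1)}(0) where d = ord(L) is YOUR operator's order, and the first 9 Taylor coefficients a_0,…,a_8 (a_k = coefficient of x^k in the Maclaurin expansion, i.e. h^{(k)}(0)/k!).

L = (8 - 128·x - 96·x^2)·Dx^2 + (-13 + 8·x - 100·x^2 - 96·x^3)·Dx^3 + (1 - 3·x - 12·x^3 - 16·x^4)·Dx^4  (order 4).
h: a_k = 0, -1, -4, -16/3, -44/3, -256/5, -864/5, -4096/7, -14304/7, …
ICs: h(0) = 0, h′(0) = -1, h′′(0) = -8, h′′′(0) = -32.

f: a_k = 0, -4, 0, 16/3, 0, -64/5, 0, 256/7, 0, …
g: a_k = -1, -4, -16, -64, -256, -1024, -4096, -16384, -65536, …
f+g: L₀ = lclm(L_f,L_g), ord ≤ 2+1.
∫: right-multiply L₀ by Dx.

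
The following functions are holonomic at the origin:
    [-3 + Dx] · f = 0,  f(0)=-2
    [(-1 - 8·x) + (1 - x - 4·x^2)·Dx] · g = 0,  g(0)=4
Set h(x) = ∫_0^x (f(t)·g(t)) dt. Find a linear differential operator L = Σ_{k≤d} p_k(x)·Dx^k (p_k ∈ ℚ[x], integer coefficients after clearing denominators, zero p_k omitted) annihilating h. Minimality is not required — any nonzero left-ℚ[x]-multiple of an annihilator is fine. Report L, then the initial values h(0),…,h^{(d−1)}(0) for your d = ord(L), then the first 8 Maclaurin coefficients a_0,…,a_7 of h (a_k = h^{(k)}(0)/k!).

f: a_k = -2, -6, -9, -9, -27/4, -81/20, -81/40, -243/280, …
g: a_k = 4, 4, 20, 36, 116, 260, 724, 1764, …
Product ⇒ symmetric product L₀, ord ≤ 1.
Integrate: L := L₀·Dx.
L = (4 + 5·x - 12·x^2)·Dx + (-1 + x + 4·x^2)·Dx^2  (order 2).
h: a_k = 0, -8, -16, -100/3, -66, -691/5, -4408/15, -6479/10, …
ICs: h(0) = 0, h′(0) = -8.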